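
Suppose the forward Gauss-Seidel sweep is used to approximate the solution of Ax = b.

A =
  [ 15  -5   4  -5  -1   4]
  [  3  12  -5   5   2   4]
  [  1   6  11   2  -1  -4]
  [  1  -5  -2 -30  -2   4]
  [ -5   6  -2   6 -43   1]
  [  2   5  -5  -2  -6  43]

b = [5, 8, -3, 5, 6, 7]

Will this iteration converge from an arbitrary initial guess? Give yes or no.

yes

Diagonal D = diag(15, 12, 11, -30, -43, 43); L, U strict lower/upper.
GS T = -(D+L)⁻¹U: row 0 first, T[0,3] = -(-5)/(15) = +0.3333; later rows by forward substitution.
  T[0,:] = [+0.0000  +0.3333  -0.2667  +0.3333  +0.0667  -0.2667]
  T[1,:] = [+0.0000  -0.0833  +0.4833  -0.5000  -0.1833  -0.2667]
  T[2,:] = [+0.0000  +0.0152  -0.2394  +0.0606  +0.1848  +0.5333]
  T[3,:] = [+0.0000  +0.0240  -0.0735  +0.0904  -0.0462  +0.1333]
  T[4,:] = [+0.0000  -0.0477  +0.0993  -0.0987  -0.0484  +0.0109]
  T[5,:] = [+0.0000  -0.0096  -0.0612  +0.0401  +0.0308  +0.1131]
|λ(T)| sorted: 0.3164, 0.1323, 0.1323, 0.0181, 0.0181, 0.0000.
ρ(T) = max|λ| = 0.3164; 0.3164 < 1: convergent.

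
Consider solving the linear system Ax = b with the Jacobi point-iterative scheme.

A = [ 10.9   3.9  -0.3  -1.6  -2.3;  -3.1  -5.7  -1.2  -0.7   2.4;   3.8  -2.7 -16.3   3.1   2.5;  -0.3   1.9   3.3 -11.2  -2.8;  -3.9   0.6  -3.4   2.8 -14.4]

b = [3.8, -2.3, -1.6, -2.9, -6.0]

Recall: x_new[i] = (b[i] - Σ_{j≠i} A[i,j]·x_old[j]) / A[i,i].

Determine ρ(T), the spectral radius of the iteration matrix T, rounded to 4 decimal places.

Diagonal D = diag(10.9, -5.7, -16.3, -11.2, -14.4); L, U strict lower/upper.
Jacobi T = -D⁻¹(L+U): T[2,0] = -(3.8)/(-16.3) = +0.2331; T[2,2] = 0.
  T[0,:] = [+0.0000, -0.3578, +0.0275, +0.1468, +0.2110]
  T[1,:] = [-0.5439, +0.0000, -0.2105, -0.1228, +0.4211]
  T[2,:] = [+0.2331, -0.1656, +0.0000, +0.1902, +0.1534]
  T[3,:] = [-0.0268, +0.1696, +0.2946, +0.0000, -0.2500]
  T[4,:] = [-0.2708, +0.0417, -0.2361, +0.1944, +0.0000]
|λ(T)| sorted: 0.5649, 0.4085, 0.4085, 0.3120, 0.1657.
ρ = 0.5649; 0.5649 < 1 ⇒ converges.

0.5649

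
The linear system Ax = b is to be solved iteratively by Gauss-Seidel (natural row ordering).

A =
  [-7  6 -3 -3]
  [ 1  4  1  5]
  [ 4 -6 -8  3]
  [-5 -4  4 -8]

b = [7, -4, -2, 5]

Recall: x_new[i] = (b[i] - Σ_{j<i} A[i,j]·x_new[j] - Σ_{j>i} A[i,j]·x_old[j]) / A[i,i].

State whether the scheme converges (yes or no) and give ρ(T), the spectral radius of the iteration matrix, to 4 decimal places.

no, ρ = 1.5459

Diagonal D = diag(-7, 4, -8, -8); L, U strict lower/upper.
T_GS = -(D+L)⁻¹U: row 0 first, T[0,2] = -(-3)/(-7) = -0.4286; later rows by forward substitution.
  T[0,:] = [+0.0000 +0.8571 -0.4286 -0.4286]
  T[1,:] = [+0.0000 -0.2143 -0.1429 -1.1429]
  T[2,:] = [+0.0000 +0.5893 -0.1071 +1.0179]
  T[3,:] = [+0.0000 -0.1339 +0.2857 +1.3482]
moduli |λ_i(T)| = 1.5459, 0.4464, 0.0728, 0.0000.
spectral radius ρ = 1.5459; 1.5459 > 1 ⇒ diverges.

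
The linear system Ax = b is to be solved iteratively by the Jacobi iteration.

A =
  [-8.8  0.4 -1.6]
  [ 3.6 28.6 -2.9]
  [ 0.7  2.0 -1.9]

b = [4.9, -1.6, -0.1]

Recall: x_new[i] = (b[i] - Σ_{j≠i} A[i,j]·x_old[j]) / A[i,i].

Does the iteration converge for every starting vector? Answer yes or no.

Let D = diag(-8.8, 28.6, -1.9); L, U the strict triangles.
T_J = -D⁻¹(L+U): T[0,2] = -(-1.6)/(-8.8) = -0.1818; T[0,0] = 0.
  T[0,:] = [+0.0000, +0.0455, -0.1818]
  T[1,:] = [-0.1259, +0.0000, +0.1014]
  T[2,:] = [+0.3684, +1.0526, +0.0000]
|roots of det(T-λI)|: 0.3336, 0.2780, 0.2780.
ρ = 0.3336; 0.3336 < 1 ⇒ converges.

yes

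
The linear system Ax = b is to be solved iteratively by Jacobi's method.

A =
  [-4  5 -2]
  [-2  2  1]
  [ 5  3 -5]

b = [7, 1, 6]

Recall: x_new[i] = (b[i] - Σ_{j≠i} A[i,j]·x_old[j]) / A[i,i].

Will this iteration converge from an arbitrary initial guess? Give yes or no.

no

Split A = D + L + U, D = diag(-4, 2, -5).
Jacobi: T = -D⁻¹(L+U), T[0,2] = -(-2)/(-4) = -0.5000; T[0,0] = 0.
  T[0,:] = [+0.0000 +1.2500 -0.5000]
  T[1,:] = [+1.0000 +0.0000 -0.5000]
  T[2,:] = [+1.0000 +0.6000 +0.0000]
|λ(T)| sorted: 1.1272, 0.9059, 0.9059.
spectral radius ρ = 1.1272; 1.1272 > 1: divergent.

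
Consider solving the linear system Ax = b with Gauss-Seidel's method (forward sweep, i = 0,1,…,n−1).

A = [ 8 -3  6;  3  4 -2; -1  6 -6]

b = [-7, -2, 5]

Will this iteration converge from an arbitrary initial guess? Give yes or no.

yes

A = D + L + U where D = diag(8, 4, -6).
Gauss-Seidel: T = -(D+L)⁻¹U, row 0 first, T[0,1] = -(-3)/(8) = +0.3750; later rows by forward substitution.
  T[0,:] = [+0.0000 +0.3750 -0.7500]
  T[1,:] = [+0.0000 -0.2812 +1.0625]
  T[2,:] = [+0.0000 -0.3438 +1.1875]
|roots of det(T-λI)|: 0.8703, 0.0359, 0.0000.
spectral radius ρ = 0.8703; 0.8703 < 1, so it converges for any x₀.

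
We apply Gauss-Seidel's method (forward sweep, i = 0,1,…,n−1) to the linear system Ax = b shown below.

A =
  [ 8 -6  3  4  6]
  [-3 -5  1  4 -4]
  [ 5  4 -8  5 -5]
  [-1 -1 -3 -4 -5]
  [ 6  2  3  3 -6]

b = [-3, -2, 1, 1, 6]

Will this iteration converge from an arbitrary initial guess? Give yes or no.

Let D = diag(8, -5, -8, -4, -6); L, U the strict triangles.
GS T = -(D+L)⁻¹U: row 0 first, T[0,1] = -(-6)/(8) = +0.7500; later rows by forward substitution.
  T[0,:] = [+0.0000  +0.7500  -0.3750  -0.5000  -0.7500]
  T[1,:] = [+0.0000  -0.4500  +0.4250  +1.1000  -0.3500]
  T[2,:] = [+0.0000  +0.2437  -0.0219  +0.8625  -1.2688]
  T[3,:] = [+0.0000  -0.2578  +0.0039  -0.7969  -0.0234]
  T[4,:] = [+0.0000  +0.5930  -0.2423  -0.1005  -1.5128]
|λ(T)| sorted: 1.6930, 0.6058, 0.6058, 0.1886, 0.0000.
ρ = 1.6930; 1.6930 > 1 ⇒ diverges.

no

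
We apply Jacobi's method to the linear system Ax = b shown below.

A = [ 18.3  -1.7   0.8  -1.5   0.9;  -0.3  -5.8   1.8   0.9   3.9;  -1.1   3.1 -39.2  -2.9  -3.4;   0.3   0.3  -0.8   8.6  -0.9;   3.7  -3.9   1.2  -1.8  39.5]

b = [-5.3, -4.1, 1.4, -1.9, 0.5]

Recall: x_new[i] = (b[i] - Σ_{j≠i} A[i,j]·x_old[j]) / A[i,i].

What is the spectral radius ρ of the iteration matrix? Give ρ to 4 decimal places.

0.3474

Diagonal D = diag(18.3, -5.8, -39.2, 8.6, 39.5); L, U strict lower/upper.
Jacobi: T = -D⁻¹(L+U), T[0,2] = -(0.8)/(18.3) = -0.0437; T[0,0] = 0.
  T[0,:] = [+0.0000 +0.0929 -0.0437 +0.0820 -0.0492]
  T[1,:] = [-0.0517 +0.0000 +0.3103 +0.1552 +0.6724]
  T[2,:] = [-0.0281 +0.0791 +0.0000 -0.0740 -0.0867]
  T[3,:] = [-0.0349 -0.0349 +0.0930 +0.0000 +0.1047]
  T[4,:] = [-0.0937 +0.0987 -0.0304 +0.0456 +0.0000]
eigenvalue magnitudes: 0.3474, 0.2327, 0.0809, 0.0809, 0.0656.
spectral radius ρ = 0.3474; 0.3474 < 1: convergent.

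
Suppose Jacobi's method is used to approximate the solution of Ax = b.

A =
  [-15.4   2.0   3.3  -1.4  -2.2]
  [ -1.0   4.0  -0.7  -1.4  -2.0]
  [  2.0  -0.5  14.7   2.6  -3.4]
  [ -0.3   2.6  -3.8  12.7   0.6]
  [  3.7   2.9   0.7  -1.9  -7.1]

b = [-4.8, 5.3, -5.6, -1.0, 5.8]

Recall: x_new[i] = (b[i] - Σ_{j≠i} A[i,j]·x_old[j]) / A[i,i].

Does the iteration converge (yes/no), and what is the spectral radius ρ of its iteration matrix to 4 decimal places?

Write A = D+L+U with D = diag(-15.4, 4, 14.7, 12.7, -7.1).
T_J = -D⁻¹(L+U): T[0,1] = -(2)/(-15.4) = +0.1299; T[0,0] = 0.
  T[0,:] = [+0.0000  +0.1299  +0.2143  -0.0909  -0.1429]
  T[1,:] = [+0.2500  +0.0000  +0.1750  +0.3500  +0.5000]
  T[2,:] = [-0.1361  +0.0340  +0.0000  -0.1769  +0.2313]
  T[3,:] = [+0.0236  -0.2047  +0.2992  +0.0000  -0.0472]
  T[4,:] = [+0.5211  +0.4085  +0.0986  -0.2676  +0.0000]
moduli |λ_i(T)| = 0.5799, 0.3701, 0.3701, 0.3549, 0.3549.
spectral radius ρ = 0.5799; 0.5799 < 1: convergent.

yes, ρ = 0.5799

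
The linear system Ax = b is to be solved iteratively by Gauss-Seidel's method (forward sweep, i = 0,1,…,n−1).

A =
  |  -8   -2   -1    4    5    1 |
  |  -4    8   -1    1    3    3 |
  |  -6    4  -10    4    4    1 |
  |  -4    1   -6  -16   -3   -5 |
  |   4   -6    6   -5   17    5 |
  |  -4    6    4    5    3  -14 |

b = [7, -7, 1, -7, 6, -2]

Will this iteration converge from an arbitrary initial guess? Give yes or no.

A = D + L + U where D = diag(-8, 8, -10, -16, 17, -14).
GS T = -(D+L)⁻¹U: row 0 first, T[0,3] = -(4)/(-8) = +0.5000; later rows by forward substitution.
  T[0,:] = [+0.0000  -0.2500  -0.1250  +0.5000  +0.6250  +0.1250]
  T[1,:] = [+0.0000  -0.1250  +0.0625  +0.1250  -0.0625  -0.3125]
  T[2,:] = [+0.0000  +0.1000  +0.1000  +0.1500  +0.0000  -0.1000]
  T[3,:] = [+0.0000  +0.0172  -0.0023  -0.1734  -0.3477  -0.3258]
  T[4,:] = [+0.0000  -0.0155  +0.0155  -0.1775  -0.2714  -0.4943]
  T[5,:] = [+0.0000  +0.0492  +0.0936  -0.1464  -0.3877  -0.4205]
moduli |λ_i(T)| = 0.9280, 0.1511, 0.1129, 0.1129, 0.1101, 0.0000.
ρ = 0.9280; 0.9280 < 1, so it converges for any x₀.

yes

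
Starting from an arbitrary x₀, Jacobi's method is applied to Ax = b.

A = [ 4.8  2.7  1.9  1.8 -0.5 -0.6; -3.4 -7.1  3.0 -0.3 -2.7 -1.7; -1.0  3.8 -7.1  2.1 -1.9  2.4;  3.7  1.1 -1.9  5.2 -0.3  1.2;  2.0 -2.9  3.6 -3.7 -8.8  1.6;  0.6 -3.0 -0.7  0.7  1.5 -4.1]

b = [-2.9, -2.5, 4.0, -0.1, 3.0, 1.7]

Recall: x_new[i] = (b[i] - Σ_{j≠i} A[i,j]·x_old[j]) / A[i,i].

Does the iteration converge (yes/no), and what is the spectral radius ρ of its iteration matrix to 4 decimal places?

Diagonal D = diag(4.8, -7.1, -7.1, 5.2, -8.8, -4.1); L, U strict lower/upper.
T_J = -D⁻¹(L+U): T[4,3] = -(-3.7)/(-8.8) = -0.4205; T[4,4] = 0.
  T[0,:] = [+0.0000 -0.5625 -0.3958 -0.3750 +0.1042 +0.1250]
  T[1,:] = [-0.4789 +0.0000 +0.4225 -0.0423 -0.3803 -0.2394]
  T[2,:] = [-0.1408 +0.5352 +0.0000 +0.2958 -0.2676 +0.3380]
  T[3,:] = [-0.7115 -0.2115 +0.3654 +0.0000 +0.0577 -0.2308]
  T[4,:] = [+0.2273 -0.3295 +0.4091 -0.4205 +0.0000 +0.1818]
  T[5,:] = [+0.1463 -0.7317 -0.1707 +0.1707 +0.3659 +0.0000]
moduli |λ_i(T)| = 1.2168, 0.9210, 0.5036, 0.5036, 0.4000, 0.3849.
spectral radius ρ = 1.2168; 1.2168 > 1 ⇒ diverges.

no, ρ = 1.2168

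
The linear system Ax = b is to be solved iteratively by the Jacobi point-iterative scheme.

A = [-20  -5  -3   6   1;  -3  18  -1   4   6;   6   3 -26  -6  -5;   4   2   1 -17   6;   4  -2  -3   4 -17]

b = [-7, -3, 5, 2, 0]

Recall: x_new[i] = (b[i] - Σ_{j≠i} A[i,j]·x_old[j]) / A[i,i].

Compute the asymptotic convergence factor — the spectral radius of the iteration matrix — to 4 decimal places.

Split A = D + L + U, D = diag(-20, 18, -26, -17, -17).
Jacobi: T = -D⁻¹(L+U), T[4,2] = -(-3)/(-17) = -0.1765; T[4,4] = 0.
  T[0,:] = [+0.0000, -0.2500, -0.1500, +0.3000, +0.0500]
  T[1,:] = [+0.1667, +0.0000, +0.0556, -0.2222, -0.3333]
  T[2,:] = [+0.2308, +0.1154, +0.0000, -0.2308, -0.1923]
  T[3,:] = [+0.2353, +0.1176, +0.0588, +0.0000, +0.3529]
  T[4,:] = [+0.2353, -0.1176, -0.1765, +0.2353, +0.0000]
eigenvalue magnitudes: 0.5685, 0.3726, 0.3726, 0.0711, 0.0711.
ρ = 0.5685; 0.5685 < 1 ⇒ converges.

0.5685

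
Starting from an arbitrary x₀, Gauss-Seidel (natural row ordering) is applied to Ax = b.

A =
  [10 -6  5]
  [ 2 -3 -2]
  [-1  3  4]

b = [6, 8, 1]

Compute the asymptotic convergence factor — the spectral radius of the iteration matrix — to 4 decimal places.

0.9158

Diagonal D = diag(10, -3, 4); L, U strict lower/upper.
T_GS = -(D+L)⁻¹U: row 0 first, T[0,2] = -(5)/(10) = -0.5000; later rows by forward substitution.
  T[0,:] = [+0.0000, +0.6000, -0.5000]
  T[1,:] = [+0.0000, +0.4000, -1.0000]
  T[2,:] = [+0.0000, -0.1500, +0.6250]
|roots of det(T-λI)|: 0.9158, 0.1092, 0.0000.
spectral radius ρ = 0.9158; 0.9158 < 1 ⇒ converges.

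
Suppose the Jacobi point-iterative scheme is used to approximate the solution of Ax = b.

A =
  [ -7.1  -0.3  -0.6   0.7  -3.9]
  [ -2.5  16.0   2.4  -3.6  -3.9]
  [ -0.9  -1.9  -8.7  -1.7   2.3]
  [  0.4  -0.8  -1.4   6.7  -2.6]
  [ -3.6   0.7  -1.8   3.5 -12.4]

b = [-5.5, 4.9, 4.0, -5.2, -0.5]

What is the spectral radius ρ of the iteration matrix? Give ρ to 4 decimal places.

0.5478

Split A = D + L + U, D = diag(-7.1, 16, -8.7, 6.7, -12.4).
T_J = -D⁻¹(L+U): T[1,4] = -(-3.9)/(16) = +0.2437; T[1,1] = 0.
  T[0,:] = [+0.0000  -0.0423  -0.0845  +0.0986  -0.5493]
  T[1,:] = [+0.1562  +0.0000  -0.1500  +0.2250  +0.2437]
  T[2,:] = [-0.1034  -0.2184  +0.0000  -0.1954  +0.2644]
  T[3,:] = [-0.0597  +0.1194  +0.2090  +0.0000  +0.3881]
  T[4,:] = [-0.2903  +0.0565  -0.1452  +0.2823  +0.0000]
|λ(T)| sorted: 0.5478, 0.4029, 0.4029, 0.1640, 0.1640.
ρ = 0.5478; 0.5478 < 1: convergent.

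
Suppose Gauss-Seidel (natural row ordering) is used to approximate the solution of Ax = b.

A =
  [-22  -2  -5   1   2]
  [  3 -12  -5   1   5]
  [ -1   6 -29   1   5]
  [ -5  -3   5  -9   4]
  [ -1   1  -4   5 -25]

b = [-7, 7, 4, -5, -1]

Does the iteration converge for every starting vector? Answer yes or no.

yes

A = D + L + U where D = diag(-22, -12, -29, -9, -25).
Gauss-Seidel: T = -(D+L)⁻¹U, row 0 first, T[0,4] = -(2)/(-22) = +0.0909; later rows by forward substitution.
  T[0,:] = [+0.0000, -0.0909, -0.2273, +0.0455, +0.0909]
  T[1,:] = [+0.0000, -0.0227, -0.4735, +0.0947, +0.4394]
  T[2,:] = [+0.0000, -0.0016, -0.0901, +0.0525, +0.2602]
  T[3,:] = [+0.0000, +0.0572, +0.2340, -0.0276, +0.3920]
  T[4,:] = [+0.0000, +0.0144, +0.0514, -0.0120, +0.0507]
eigenvalue magnitudes: 0.2546, 0.0919, 0.0919, 0.0108, 0.0000.
ρ = 0.2546; 0.2546 < 1 ⇒ converges.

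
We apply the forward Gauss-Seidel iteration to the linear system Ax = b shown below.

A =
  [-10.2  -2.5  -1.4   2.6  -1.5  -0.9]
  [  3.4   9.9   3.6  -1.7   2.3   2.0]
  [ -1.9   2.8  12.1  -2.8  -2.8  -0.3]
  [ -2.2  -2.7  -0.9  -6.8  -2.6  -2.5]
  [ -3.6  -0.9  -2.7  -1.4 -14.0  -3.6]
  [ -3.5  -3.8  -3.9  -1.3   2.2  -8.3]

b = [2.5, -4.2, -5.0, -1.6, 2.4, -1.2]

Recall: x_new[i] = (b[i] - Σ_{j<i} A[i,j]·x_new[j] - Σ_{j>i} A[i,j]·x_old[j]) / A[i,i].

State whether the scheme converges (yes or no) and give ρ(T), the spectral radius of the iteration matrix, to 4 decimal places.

A = D + L + U where D = diag(-10.2, 9.9, 12.1, -6.8, -14, -8.3).
Gauss-Seidel: T = -(D+L)⁻¹U, row 0 first, T[0,4] = -(-1.5)/(-10.2) = -0.1471; later rows by forward substitution.
  T[0,:] = [+0.0000, -0.2451, -0.1373, +0.2549, -0.1471, -0.0882]
  T[1,:] = [+0.0000, +0.0842, -0.3165, +0.0842, -0.1818, -0.1717]
  T[2,:] = [+0.0000, -0.0580, +0.0517, +0.2520, +0.2504, +0.0507]
  T[3,:] = [+0.0000, +0.0535, +0.1632, -0.1492, -0.2957, -0.2776]
  T[4,:] = [+0.0000, +0.0634, +0.0293, -0.1046, +0.0308, -0.2054]
  T[5,:] = [+0.0000, +0.1005, +0.1607, -0.2688, +0.0821, +0.0810]
|eigenvalues of T|: 0.5521, 0.2823, 0.2823, 0.2553, 0.0761, 0.0000.
ρ = 0.5521; 0.5521 < 1, so it converges for any x₀.

yes, ρ = 0.5521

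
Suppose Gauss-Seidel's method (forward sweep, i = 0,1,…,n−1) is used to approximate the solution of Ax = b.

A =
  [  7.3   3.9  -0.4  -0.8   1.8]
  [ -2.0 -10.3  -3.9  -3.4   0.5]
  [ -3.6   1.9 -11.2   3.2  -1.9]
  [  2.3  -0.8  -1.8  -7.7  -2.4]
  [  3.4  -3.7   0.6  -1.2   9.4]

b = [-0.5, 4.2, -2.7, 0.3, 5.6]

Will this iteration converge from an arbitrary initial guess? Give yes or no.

Let D = diag(7.3, -10.3, -11.2, -7.7, 9.4); L, U the strict triangles.
T_GS = -(D+L)⁻¹U: row 0 first, T[0,1] = -(3.9)/(7.3) = -0.5342; later rows by forward substitution.
  T[0,:] = [+0.0000 -0.5342 +0.0548 +0.1096 -0.2466]
  T[1,:] = [+0.0000 +0.1037 -0.3893 -0.3514 +0.0964]
  T[2,:] = [+0.0000 +0.1893 -0.0837 +0.1909 -0.0740]
  T[3,:] = [+0.0000 -0.2146 +0.0764 +0.0246 -0.3781]
  T[4,:] = [+0.0000 +0.1946 -0.1580 -0.1870 +0.0836]
moduli |λ_i(T)| = 0.5640, 0.2871, 0.2871, 0.1401, 0.0000.
ρ = 0.5640; 0.5640 < 1 ⇒ converges.

yes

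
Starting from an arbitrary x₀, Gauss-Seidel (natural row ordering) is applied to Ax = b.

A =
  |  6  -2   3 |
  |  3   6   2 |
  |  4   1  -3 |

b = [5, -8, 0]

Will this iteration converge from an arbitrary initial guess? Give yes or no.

yes

A = D + L + U where D = diag(6, 6, -3).
Gauss-Seidel: T = -(D+L)⁻¹U, row 0 first, T[0,1] = -(-2)/(6) = +0.3333; later rows by forward substitution.
  T[0,:] = [+0.0000, +0.3333, -0.5000]
  T[1,:] = [+0.0000, -0.1667, -0.0833]
  T[2,:] = [+0.0000, +0.3889, -0.6944]
|eigenvalues of T|: 0.6235, 0.2376, 0.0000.
spectral radius ρ = 0.6235; 0.6235 < 1: convergent.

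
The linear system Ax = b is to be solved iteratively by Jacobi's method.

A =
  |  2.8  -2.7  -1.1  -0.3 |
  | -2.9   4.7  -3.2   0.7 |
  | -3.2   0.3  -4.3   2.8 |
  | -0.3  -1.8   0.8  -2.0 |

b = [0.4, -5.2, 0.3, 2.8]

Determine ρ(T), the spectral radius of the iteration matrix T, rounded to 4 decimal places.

1.1822

Write A = D+L+U with D = diag(2.8, 4.7, -4.3, -2).
Jacobi T = -D⁻¹(L+U): T[3,1] = -(-1.8)/(-2) = -0.9000; T[3,3] = 0.
  T[0,:] = [+0.0000, +0.9643, +0.3929, +0.1071]
  T[1,:] = [+0.6170, +0.0000, +0.6809, -0.1489]
  T[2,:] = [-0.7442, +0.0698, +0.0000, +0.6512]
  T[3,:] = [-0.1500, -0.9000, +0.4000, +0.0000]
eigenvalue magnitudes: 1.1822, 0.9743, 0.9743, 0.2024.
ρ = 1.1822; 1.1822 > 1, so it fails to converge.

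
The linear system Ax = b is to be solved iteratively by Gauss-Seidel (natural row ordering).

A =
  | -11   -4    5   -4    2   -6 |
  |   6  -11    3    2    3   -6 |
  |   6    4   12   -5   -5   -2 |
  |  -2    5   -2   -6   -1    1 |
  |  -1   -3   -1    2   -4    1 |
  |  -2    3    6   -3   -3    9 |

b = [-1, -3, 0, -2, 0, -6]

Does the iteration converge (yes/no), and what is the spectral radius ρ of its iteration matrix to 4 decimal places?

no, ρ = 1.4064

A = D + L + U where D = diag(-11, -11, 12, -6, -4, 9).
T_GS = -(D+L)⁻¹U: row 0 first, T[0,3] = -(-4)/(-11) = -0.3636; later rows by forward substitution.
  T[0,:] = [+0.0000  -0.3636  +0.4545  -0.3636  +0.1818  -0.5455]
  T[1,:] = [+0.0000  -0.1983  +0.5207  -0.0165  +0.3719  -0.8430]
  T[2,:] = [+0.0000  +0.2479  -0.4008  +0.6040  +0.2018  +0.7204]
  T[3,:] = [+0.0000  -0.1267  +0.4160  -0.0939  +0.0154  -0.5941]
  T[4,:] = [+0.0000  +0.1143  -0.1959  -0.0946  -0.3671  +0.5414]
  T[5,:] = [+0.0000  -0.1841  +0.2680  -0.5408  -0.3353  -0.3380]
eigenvalue magnitudes: 1.4064, 0.3594, 0.3101, 0.0494, 0.0494, 0.0000.
ρ(T) = max|λ| = 1.4064; 1.4064 > 1 ⇒ diverges.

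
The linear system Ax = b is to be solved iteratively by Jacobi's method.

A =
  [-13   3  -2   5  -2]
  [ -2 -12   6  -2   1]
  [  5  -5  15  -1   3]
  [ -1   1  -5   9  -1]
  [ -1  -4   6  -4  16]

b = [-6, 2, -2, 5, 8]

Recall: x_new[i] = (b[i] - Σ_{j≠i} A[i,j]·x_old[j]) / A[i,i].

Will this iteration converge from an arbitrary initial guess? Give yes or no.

Diagonal D = diag(-13, -12, 15, 9, 16); L, U strict lower/upper.
Jacobi: T = -D⁻¹(L+U), T[4,3] = -(-4)/(16) = +0.2500; T[4,4] = 0.
  T[0,:] = [+0.0000  +0.2308  -0.1538  +0.3846  -0.1538]
  T[1,:] = [-0.1667  +0.0000  +0.5000  -0.1667  +0.0833]
  T[2,:] = [-0.3333  +0.3333  +0.0000  +0.0667  -0.2000]
  T[3,:] = [+0.1111  -0.1111  +0.5556  +0.0000  +0.1111]
  T[4,:] = [+0.0625  +0.2500  -0.3750  +0.2500  +0.0000]
|roots of det(T-λI)|: 0.8243, 0.4671, 0.4671, 0.1405, 0.0369.
ρ(T) = max|λ| = 0.8243; 0.8243 < 1, so it converges for any x₀.

yes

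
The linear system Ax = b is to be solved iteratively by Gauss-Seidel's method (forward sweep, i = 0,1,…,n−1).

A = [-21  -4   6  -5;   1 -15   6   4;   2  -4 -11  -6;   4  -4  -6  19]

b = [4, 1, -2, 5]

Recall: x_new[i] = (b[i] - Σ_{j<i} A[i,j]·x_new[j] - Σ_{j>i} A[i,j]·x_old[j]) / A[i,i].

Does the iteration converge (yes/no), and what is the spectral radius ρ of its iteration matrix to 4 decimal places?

yes, ρ = 0.2773

A = D + L + U where D = diag(-21, -15, -11, 19).
GS T = -(D+L)⁻¹U: row 0 first, T[0,2] = -(6)/(-21) = +0.2857; later rows by forward substitution.
  T[0,:] = [+0.0000  -0.1905  +0.2857  -0.2381]
  T[1,:] = [+0.0000  -0.0127  +0.4190  +0.2508]
  T[2,:] = [+0.0000  -0.0300  -0.1004  -0.6799]
  T[3,:] = [+0.0000  +0.0279  -0.0036  -0.1118]
eigenvalue magnitudes: 0.2773, 0.1776, 0.1776, 0.0000.
spectral radius ρ = 0.2773; 0.2773 < 1: convergent.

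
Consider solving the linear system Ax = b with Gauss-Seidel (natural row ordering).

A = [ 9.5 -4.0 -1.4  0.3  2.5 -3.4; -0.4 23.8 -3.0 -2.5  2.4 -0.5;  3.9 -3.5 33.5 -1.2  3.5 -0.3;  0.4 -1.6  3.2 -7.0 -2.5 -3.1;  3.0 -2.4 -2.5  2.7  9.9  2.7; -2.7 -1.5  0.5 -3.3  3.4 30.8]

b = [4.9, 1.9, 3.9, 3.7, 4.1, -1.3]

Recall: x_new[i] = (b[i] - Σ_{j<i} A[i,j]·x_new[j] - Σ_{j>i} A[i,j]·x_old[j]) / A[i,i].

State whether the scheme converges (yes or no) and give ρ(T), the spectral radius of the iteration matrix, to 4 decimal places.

Diagonal D = diag(9.5, 23.8, 33.5, -7, 9.9, 30.8); L, U strict lower/upper.
GS T = -(D+L)⁻¹U: row 0 first, T[0,3] = -(0.3)/(9.5) = -0.0316; later rows by forward substitution.
  T[0,:] = [+0.0000 +0.4211 +0.1474 -0.0316 -0.2632 +0.3579]
  T[1,:] = [+0.0000 +0.0071 +0.1285 +0.1045 -0.1053 +0.0270]
  T[2,:] = [+0.0000 -0.0483 -0.0037 +0.0504 -0.0848 -0.0299]
  T[3,:] = [+0.0000 +0.0004 -0.0227 -0.0026 -0.3869 -0.4422]
  T[4,:] = [+0.0000 -0.1382 -0.0083 +0.0484 +0.1383 -0.2616]
  T[5,:] = [+0.0000 +0.0533 +0.0177 -0.0041 -0.0835 +0.0147]
|eigenvalues of T|: 0.3124, 0.1737, 0.1737, 0.0747, 0.0231, 0.0000.
spectral radius ρ = 0.3124; 0.3124 < 1, so it converges for any x₀.

yes, ρ = 0.3124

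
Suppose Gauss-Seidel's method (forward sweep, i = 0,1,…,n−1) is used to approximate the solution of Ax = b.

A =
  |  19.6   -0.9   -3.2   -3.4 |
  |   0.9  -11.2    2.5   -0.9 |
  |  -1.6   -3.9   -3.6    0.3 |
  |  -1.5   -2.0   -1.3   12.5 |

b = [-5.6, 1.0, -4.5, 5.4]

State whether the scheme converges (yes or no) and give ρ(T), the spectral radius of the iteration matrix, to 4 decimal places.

yes, ρ = 0.3150

Let D = diag(19.6, -11.2, -3.6, 12.5); L, U the strict triangles.
T_GS = -(D+L)⁻¹U: row 0 first, T[0,2] = -(-3.2)/(19.6) = +0.1633; later rows by forward substitution.
  T[0,:] = [+0.0000  +0.0459  +0.1633  +0.1735]
  T[1,:] = [+0.0000  +0.0037  +0.2363  -0.0664]
  T[2,:] = [+0.0000  -0.0244  -0.3286  +0.0782]
  T[3,:] = [+0.0000  +0.0036  +0.0232  +0.0183]
eigenvalue magnitudes: 0.3150, 0.0227, 0.0143, 0.0000.
ρ(T) = max|λ| = 0.3150; 0.3150 < 1: convergent.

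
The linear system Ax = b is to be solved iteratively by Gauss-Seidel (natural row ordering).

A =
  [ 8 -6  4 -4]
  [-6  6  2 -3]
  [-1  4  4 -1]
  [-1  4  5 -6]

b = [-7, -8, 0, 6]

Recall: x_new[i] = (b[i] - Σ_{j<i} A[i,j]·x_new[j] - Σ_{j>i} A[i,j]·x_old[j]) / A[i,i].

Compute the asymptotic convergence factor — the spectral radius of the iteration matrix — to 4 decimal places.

1.2754

Write A = D+L+U with D = diag(8, 6, 4, -6).
T_GS = -(D+L)⁻¹U: row 0 first, T[0,3] = -(-4)/(8) = +0.5000; later rows by forward substitution.
  T[0,:] = [+0.0000 +0.7500 -0.5000 +0.5000]
  T[1,:] = [+0.0000 +0.7500 -0.8333 +1.0000]
  T[2,:] = [+0.0000 -0.5625 +0.7083 -0.6250]
  T[3,:] = [+0.0000 -0.0937 +0.1181 +0.0625]
moduli |λ_i(T)| = 1.2754, 0.2057, 0.0397, 0.0000.
ρ = 1.2754; 1.2754 > 1, so it fails to converge.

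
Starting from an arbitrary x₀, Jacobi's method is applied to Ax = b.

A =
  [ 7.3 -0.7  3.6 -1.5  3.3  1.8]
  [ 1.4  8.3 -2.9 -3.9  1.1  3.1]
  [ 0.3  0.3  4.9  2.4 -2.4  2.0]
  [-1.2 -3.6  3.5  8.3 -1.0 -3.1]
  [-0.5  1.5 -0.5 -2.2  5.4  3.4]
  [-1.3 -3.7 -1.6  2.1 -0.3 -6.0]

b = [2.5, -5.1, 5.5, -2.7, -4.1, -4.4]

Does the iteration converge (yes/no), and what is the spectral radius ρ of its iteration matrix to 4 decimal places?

Let D = diag(7.3, 8.3, 4.9, 8.3, 5.4, -6); L, U the strict triangles.
Jacobi: T = -D⁻¹(L+U), T[2,5] = -(2)/(4.9) = -0.4082; T[2,2] = 0.
  T[0,:] = [+0.0000 +0.0959 -0.4932 +0.2055 -0.4521 -0.2466]
  T[1,:] = [-0.1687 +0.0000 +0.3494 +0.4699 -0.1325 -0.3735]
  T[2,:] = [-0.0612 -0.0612 +0.0000 -0.4898 +0.4898 -0.4082]
  T[3,:] = [+0.1446 +0.4337 -0.4217 +0.0000 +0.1205 +0.3735]
  T[4,:] = [+0.0926 -0.2778 +0.0926 +0.4074 +0.0000 -0.6296]
  T[5,:] = [-0.2167 -0.6167 -0.2667 +0.3500 -0.0500 +0.0000]
|eigenvalues of T|: 1.1644, 0.8141, 0.4781, 0.4693, 0.4693, 0.4581.
ρ(T) = max|λ| = 1.1644; 1.1644 > 1: divergent.

no, ρ = 1.1644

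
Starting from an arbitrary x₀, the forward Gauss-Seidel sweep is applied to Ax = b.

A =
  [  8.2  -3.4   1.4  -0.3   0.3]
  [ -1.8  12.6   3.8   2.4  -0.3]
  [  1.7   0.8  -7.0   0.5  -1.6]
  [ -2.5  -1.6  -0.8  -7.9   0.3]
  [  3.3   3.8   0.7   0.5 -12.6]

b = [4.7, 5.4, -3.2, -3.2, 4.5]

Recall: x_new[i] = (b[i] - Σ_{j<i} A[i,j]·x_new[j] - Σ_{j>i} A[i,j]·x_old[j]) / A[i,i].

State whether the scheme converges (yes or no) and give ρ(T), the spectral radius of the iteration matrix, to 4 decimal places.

yes, ρ = 0.2613

A = D + L + U where D = diag(8.2, 12.6, -7, -7.9, -12.6).
GS T = -(D+L)⁻¹U: row 0 first, T[0,2] = -(1.4)/(8.2) = -0.1707; later rows by forward substitution.
  T[0,:] = [+0.0000, +0.4146, -0.1707, +0.0366, -0.0366]
  T[1,:] = [+0.0000, +0.0592, -0.3260, -0.1852, +0.0186]
  T[2,:] = [+0.0000, +0.1075, -0.0787, +0.0591, -0.2353]
  T[3,:] = [+0.0000, -0.1541, +0.1280, +0.0200, +0.0696]
  T[4,:] = [+0.0000, +0.1263, -0.1423, -0.0422, -0.0143]
|roots of det(T-λI)|: 0.2613, 0.1886, 0.1886, 0.0096, 0.0000.
spectral radius ρ = 0.2613; 0.2613 < 1: convergent.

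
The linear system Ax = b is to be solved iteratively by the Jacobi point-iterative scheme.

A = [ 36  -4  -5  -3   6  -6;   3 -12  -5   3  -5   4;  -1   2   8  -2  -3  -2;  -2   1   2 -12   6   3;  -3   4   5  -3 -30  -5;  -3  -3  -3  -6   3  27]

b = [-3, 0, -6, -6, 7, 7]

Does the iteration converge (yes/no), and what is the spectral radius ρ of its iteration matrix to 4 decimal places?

Split A = D + L + U, D = diag(36, -12, 8, -12, -30, 27).
T_J = -D⁻¹(L+U): T[0,3] = -(-3)/(36) = +0.0833; T[0,0] = 0.
  T[0,:] = [+0.0000 +0.1111 +0.1389 +0.0833 -0.1667 +0.1667]
  T[1,:] = [+0.2500 +0.0000 -0.4167 +0.2500 -0.4167 +0.3333]
  T[2,:] = [+0.1250 -0.2500 +0.0000 +0.2500 +0.3750 +0.2500]
  T[3,:] = [-0.1667 +0.0833 +0.1667 +0.0000 +0.5000 +0.2500]
  T[4,:] = [-0.1000 +0.1333 +0.1667 -0.1000 +0.0000 -0.1667]
  T[5,:] = [+0.1111 +0.1111 +0.1111 +0.2222 -0.1111 +0.0000]
|eigenvalues of T|: 0.5336, 0.3958, 0.3400, 0.3031, 0.0945, 0.0063.
ρ = 0.5336; 0.5336 < 1 ⇒ converges.

yes, ρ = 0.5336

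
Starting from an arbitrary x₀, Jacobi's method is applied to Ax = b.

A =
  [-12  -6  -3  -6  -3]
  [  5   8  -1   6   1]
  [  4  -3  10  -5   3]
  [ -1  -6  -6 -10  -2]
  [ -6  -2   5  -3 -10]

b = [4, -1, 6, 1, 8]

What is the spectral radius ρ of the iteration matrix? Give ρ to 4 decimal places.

1.1812

Write A = D+L+U with D = diag(-12, 8, 10, -10, -10).
Jacobi: T = -D⁻¹(L+U), T[4,3] = -(-3)/(-10) = -0.3000; T[4,4] = 0.
  T[0,:] = [+0.0000  -0.5000  -0.2500  -0.5000  -0.2500]
  T[1,:] = [-0.6250  +0.0000  +0.1250  -0.7500  -0.1250]
  T[2,:] = [-0.4000  +0.3000  +0.0000  +0.5000  -0.3000]
  T[3,:] = [-0.1000  -0.6000  -0.6000  +0.0000  -0.2000]
  T[4,:] = [-0.6000  -0.2000  +0.5000  -0.3000  +0.0000]
eigenvalue magnitudes: 1.1812, 0.6649, 0.5192, 0.5192, 0.3970.
ρ = 1.1812; 1.1812 > 1, so it fails to converge.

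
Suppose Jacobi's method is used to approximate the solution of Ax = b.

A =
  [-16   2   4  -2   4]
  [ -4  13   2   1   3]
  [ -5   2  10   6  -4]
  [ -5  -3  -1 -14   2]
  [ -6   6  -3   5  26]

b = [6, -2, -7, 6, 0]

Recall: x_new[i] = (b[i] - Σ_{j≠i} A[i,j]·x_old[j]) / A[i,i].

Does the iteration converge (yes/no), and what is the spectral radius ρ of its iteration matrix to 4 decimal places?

A = D + L + U where D = diag(-16, 13, 10, -14, 26).
Jacobi: T = -D⁻¹(L+U), T[1,2] = -(2)/(13) = -0.1538; T[1,1] = 0.
  T[0,:] = [+0.0000  +0.1250  +0.2500  -0.1250  +0.2500]
  T[1,:] = [+0.3077  +0.0000  -0.1538  -0.0769  -0.2308]
  T[2,:] = [+0.5000  -0.2000  +0.0000  -0.6000  +0.4000]
  T[3,:] = [-0.3571  -0.2143  -0.0714  +0.0000  +0.1429]
  T[4,:] = [+0.2308  -0.2308  +0.1154  -0.1923  +0.0000]
|eigenvalues of T|: 0.6747, 0.4516, 0.3729, 0.2270, 0.0772.
ρ(T) = max|λ| = 0.6747; 0.6747 < 1, so it converges for any x₀.

yes, ρ = 0.6747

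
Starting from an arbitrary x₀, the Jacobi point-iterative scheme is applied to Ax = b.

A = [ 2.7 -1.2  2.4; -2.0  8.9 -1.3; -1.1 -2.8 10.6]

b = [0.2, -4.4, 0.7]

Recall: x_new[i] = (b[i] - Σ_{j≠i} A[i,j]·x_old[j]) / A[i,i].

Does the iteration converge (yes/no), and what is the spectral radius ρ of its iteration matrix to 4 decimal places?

Let D = diag(2.7, 8.9, 10.6); L, U the strict triangles.
Jacobi T = -D⁻¹(L+U): T[1,2] = -(-1.3)/(8.9) = +0.1461; T[1,1] = 0.
  T[0,:] = [+0.0000 +0.4444 -0.8889]
  T[1,:] = [+0.2247 +0.0000 +0.1461]
  T[2,:] = [+0.1038 +0.2642 +0.0000]
eigenvalue magnitudes: 0.4012, 0.3387, 0.3387.
spectral radius ρ = 0.4012; 0.4012 < 1: convergent.

yes, ρ = 0.4012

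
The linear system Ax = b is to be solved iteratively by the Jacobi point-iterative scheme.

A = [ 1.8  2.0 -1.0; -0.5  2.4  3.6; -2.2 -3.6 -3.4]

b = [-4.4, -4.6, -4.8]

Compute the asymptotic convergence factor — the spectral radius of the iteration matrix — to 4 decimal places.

1.3691

Let D = diag(1.8, 2.4, -3.4); L, U the strict triangles.
Jacobi: T = -D⁻¹(L+U), T[2,1] = -(-3.6)/(-3.4) = -1.0588; T[2,2] = 0.
  T[0,:] = [+0.0000  -1.1111  +0.5556]
  T[1,:] = [+0.2083  +0.0000  -1.5000]
  T[2,:] = [-0.6471  -1.0588  +0.0000]
moduli |λ_i(T)| = 1.3691, 0.9366, 0.9366.
ρ(T) = max|λ| = 1.3691; 1.3691 > 1 ⇒ diverges.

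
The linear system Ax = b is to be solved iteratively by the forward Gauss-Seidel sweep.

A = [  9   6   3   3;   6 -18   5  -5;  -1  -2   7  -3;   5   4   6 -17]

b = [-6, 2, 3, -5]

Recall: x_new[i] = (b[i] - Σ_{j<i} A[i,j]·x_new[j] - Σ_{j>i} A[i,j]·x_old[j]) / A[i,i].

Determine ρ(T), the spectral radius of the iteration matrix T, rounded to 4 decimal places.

0.5127

Split A = D + L + U, D = diag(9, -18, 7, -17).
Gauss-Seidel: T = -(D+L)⁻¹U, row 0 first, T[0,3] = -(3)/(9) = -0.3333; later rows by forward substitution.
  T[0,:] = [+0.0000  -0.6667  -0.3333  -0.3333]
  T[1,:] = [+0.0000  -0.2222  +0.1667  -0.3889]
  T[2,:] = [+0.0000  -0.1587  +0.0000  +0.2698]
  T[3,:] = [+0.0000  -0.3044  -0.0588  -0.0943]
|λ(T)| sorted: 0.5127, 0.2134, 0.2134, 0.0000.
ρ = 0.5127; 0.5127 < 1, so it converges for any x₀.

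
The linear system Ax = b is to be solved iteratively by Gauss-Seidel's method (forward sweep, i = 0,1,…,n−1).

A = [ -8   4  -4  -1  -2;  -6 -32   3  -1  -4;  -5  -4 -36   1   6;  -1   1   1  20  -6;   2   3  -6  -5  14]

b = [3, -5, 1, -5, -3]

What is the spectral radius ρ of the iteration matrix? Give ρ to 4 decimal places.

Let D = diag(-8, -32, -36, 20, 14); L, U the strict triangles.
Gauss-Seidel: T = -(D+L)⁻¹U, row 0 first, T[0,1] = -(4)/(-8) = +0.5000; later rows by forward substitution.
  T[0,:] = [+0.0000 +0.5000 -0.5000 -0.1250 -0.2500]
  T[1,:] = [+0.0000 -0.0938 +0.1875 -0.0078 -0.0781]
  T[2,:] = [+0.0000 -0.0590 +0.0486 +0.0460 +0.2101]
  T[3,:] = [+0.0000 +0.0326 -0.0368 -0.0082 +0.2809]
  T[4,:] = [+0.0000 -0.0650 +0.0389 +0.0363 +0.2428]
|eigenvalues of T|: 0.2946, 0.0836, 0.0836, 0.0271, 0.0000.
spectral radius ρ = 0.2946; 0.2946 < 1, so it converges for any x₀.

0.2946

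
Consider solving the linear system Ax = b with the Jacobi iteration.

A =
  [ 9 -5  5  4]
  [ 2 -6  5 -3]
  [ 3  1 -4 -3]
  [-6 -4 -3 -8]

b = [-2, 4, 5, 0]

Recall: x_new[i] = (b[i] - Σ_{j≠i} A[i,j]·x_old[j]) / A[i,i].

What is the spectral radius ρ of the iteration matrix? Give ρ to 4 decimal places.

1.2824

Diagonal D = diag(9, -6, -4, -8); L, U strict lower/upper.
Jacobi T = -D⁻¹(L+U): T[1,3] = -(-3)/(-6) = -0.5000; T[1,1] = 0.
  T[0,:] = [+0.0000  +0.5556  -0.5556  -0.4444]
  T[1,:] = [+0.3333  +0.0000  +0.8333  -0.5000]
  T[2,:] = [+0.7500  +0.2500  +0.0000  -0.7500]
  T[3,:] = [-0.7500  -0.5000  -0.3750  +0.0000]
eigenvalue magnitudes: 1.2824, 0.6957, 0.6285, 0.6285.
spectral radius ρ = 1.2824; 1.2824 > 1: divergent.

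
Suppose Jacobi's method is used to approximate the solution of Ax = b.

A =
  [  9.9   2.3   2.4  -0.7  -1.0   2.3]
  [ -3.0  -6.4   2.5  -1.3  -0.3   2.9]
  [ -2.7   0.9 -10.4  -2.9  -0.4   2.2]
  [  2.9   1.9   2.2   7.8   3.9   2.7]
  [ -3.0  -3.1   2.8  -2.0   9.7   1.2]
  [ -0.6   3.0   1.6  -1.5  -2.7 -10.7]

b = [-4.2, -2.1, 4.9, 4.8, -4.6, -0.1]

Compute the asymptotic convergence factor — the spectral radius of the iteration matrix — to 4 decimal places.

Let D = diag(9.9, -6.4, -10.4, 7.8, 9.7, -10.7); L, U the strict triangles.
Jacobi: T = -D⁻¹(L+U), T[2,4] = -(-0.4)/(-10.4) = -0.0385; T[2,2] = 0.
  T[0,:] = [+0.0000, -0.2323, -0.2424, +0.0707, +0.1010, -0.2323]
  T[1,:] = [-0.4688, +0.0000, +0.3906, -0.2031, -0.0469, +0.4531]
  T[2,:] = [-0.2596, +0.0865, +0.0000, -0.2788, -0.0385, +0.2115]
  T[3,:] = [-0.3718, -0.2436, -0.2821, +0.0000, -0.5000, -0.3462]
  T[4,:] = [+0.3093, +0.3196, -0.2887, +0.2062, +0.0000, -0.1237]
  T[5,:] = [-0.0561, +0.2804, +0.1495, -0.1402, -0.2523, +0.0000]
moduli |λ_i(T)| = 0.8497, 0.4299, 0.4299, 0.2754, 0.2754, 0.1110.
spectral radius ρ = 0.8497; 0.8497 < 1: convergent.

0.8497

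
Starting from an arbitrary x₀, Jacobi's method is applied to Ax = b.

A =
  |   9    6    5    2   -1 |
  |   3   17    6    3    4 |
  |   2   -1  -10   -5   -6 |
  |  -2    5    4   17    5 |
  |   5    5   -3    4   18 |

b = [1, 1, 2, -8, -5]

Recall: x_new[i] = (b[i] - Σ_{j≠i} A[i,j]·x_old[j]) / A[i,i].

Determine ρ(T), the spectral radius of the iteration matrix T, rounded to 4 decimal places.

Split A = D + L + U, D = diag(9, 17, -10, 17, 18).
T_J = -D⁻¹(L+U): T[2,0] = -(2)/(-10) = +0.2000; T[2,2] = 0.
  T[0,:] = [+0.0000  -0.6667  -0.5556  -0.2222  +0.1111]
  T[1,:] = [-0.1765  +0.0000  -0.3529  -0.1765  -0.2353]
  T[2,:] = [+0.2000  -0.1000  +0.0000  -0.5000  -0.6000]
  T[3,:] = [+0.1176  -0.2941  -0.2353  +0.0000  -0.2941]
  T[4,:] = [-0.2778  -0.2778  +0.1667  -0.2222  +0.0000]
|roots of det(T-λI)|: 0.8316, 0.5236, 0.5236, 0.3668, 0.3668.
ρ(T) = max|λ| = 0.8316; 0.8316 < 1, so it converges for any x₀.

0.8316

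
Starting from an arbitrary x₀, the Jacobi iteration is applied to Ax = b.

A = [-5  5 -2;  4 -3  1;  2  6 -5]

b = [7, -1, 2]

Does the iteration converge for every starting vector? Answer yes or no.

Split A = D + L + U, D = diag(-5, -3, -5).
Jacobi T = -D⁻¹(L+U): T[0,2] = -(-2)/(-5) = -0.4000; T[0,0] = 0.
  T[0,:] = [+0.0000 +1.0000 -0.4000]
  T[1,:] = [+1.3333 +0.0000 +0.3333]
  T[2,:] = [+0.4000 +1.2000 +0.0000]
moduli |λ_i(T)| = 1.3919, 1.0428, 0.3491.
ρ(T) = max|λ| = 1.3919; 1.3919 > 1: divergent.

no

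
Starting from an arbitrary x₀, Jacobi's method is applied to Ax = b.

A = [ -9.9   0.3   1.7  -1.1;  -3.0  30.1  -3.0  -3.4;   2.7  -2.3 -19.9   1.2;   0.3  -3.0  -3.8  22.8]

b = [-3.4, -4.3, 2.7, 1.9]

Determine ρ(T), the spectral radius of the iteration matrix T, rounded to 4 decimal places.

0.2590

Diagonal D = diag(-9.9, 30.1, -19.9, 22.8); L, U strict lower/upper.
T_J = -D⁻¹(L+U): T[2,3] = -(1.2)/(-19.9) = +0.0603; T[2,2] = 0.
  T[0,:] = [+0.0000 +0.0303 +0.1717 -0.1111]
  T[1,:] = [+0.0997 +0.0000 +0.0997 +0.1130]
  T[2,:] = [+0.1357 -0.1156 +0.0000 +0.0603]
  T[3,:] = [-0.0132 +0.1316 +0.1667 +0.0000]
|λ(T)| sorted: 0.2590, 0.1720, 0.1720, 0.0136.
ρ(T) = max|λ| = 0.2590; 0.2590 < 1: convergent.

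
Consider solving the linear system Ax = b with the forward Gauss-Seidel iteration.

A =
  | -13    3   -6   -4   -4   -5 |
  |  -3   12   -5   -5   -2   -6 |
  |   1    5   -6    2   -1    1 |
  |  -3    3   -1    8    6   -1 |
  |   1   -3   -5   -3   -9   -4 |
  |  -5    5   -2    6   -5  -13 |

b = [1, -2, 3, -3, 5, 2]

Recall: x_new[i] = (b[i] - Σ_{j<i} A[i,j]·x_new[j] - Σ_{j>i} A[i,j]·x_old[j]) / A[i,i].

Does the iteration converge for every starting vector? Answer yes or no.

no

Write A = D+L+U with D = diag(-13, 12, -6, 8, -9, -13).
GS T = -(D+L)⁻¹U: row 0 first, T[0,1] = -(3)/(-13) = +0.2308; later rows by forward substitution.
  T[0,:] = [+0.0000 +0.2308 -0.4615 -0.3077 -0.3077 -0.3846]
  T[1,:] = [+0.0000 +0.0577 +0.3013 +0.3397 +0.0897 +0.4038]
  T[2,:] = [+0.0000 +0.0865 +0.1741 +0.5652 -0.1432 +0.4391]
  T[3,:] = [+0.0000 +0.0757 -0.2643 -0.1721 -0.9169 -0.1158]
  T[4,:] = [+0.0000 -0.0669 -0.1604 -0.4040 +0.3211 -0.8271]
  T[5,:] = [+0.0000 -0.0192 +0.2063 +0.2380 -0.3718 +0.5004]
|roots of det(T-λI)|: 1.2950, 0.4062, 0.2691, 0.2691, 0.1079, 0.0000.
spectral radius ρ = 1.2950; 1.2950 > 1 ⇒ diverges.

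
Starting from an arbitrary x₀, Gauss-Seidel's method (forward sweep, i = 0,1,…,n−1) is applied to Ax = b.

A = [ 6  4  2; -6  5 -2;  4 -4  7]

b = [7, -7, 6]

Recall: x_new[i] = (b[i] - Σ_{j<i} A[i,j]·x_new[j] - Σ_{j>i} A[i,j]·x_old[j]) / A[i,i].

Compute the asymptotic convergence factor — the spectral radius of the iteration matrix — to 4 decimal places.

Diagonal D = diag(6, 5, 7); L, U strict lower/upper.
T_GS = -(D+L)⁻¹U: row 0 first, T[0,1] = -(4)/(6) = -0.6667; later rows by forward substitution.
  T[0,:] = [+0.0000  -0.6667  -0.3333]
  T[1,:] = [+0.0000  -0.8000  +0.0000]
  T[2,:] = [+0.0000  -0.0762  +0.1905]
eigenvalue magnitudes: 0.8000, 0.1905, 0.0000.
ρ = 0.8000; 0.8000 < 1 ⇒ converges.

0.8000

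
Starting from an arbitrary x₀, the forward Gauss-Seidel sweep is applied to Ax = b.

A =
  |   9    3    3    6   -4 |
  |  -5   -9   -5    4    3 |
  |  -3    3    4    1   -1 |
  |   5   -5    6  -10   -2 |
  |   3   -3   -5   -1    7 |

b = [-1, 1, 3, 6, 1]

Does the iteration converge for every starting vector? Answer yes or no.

Split A = D + L + U, D = diag(9, -9, 4, -10, 7).
Gauss-Seidel: T = -(D+L)⁻¹U, row 0 first, T[0,1] = -(3)/(9) = -0.3333; later rows by forward substitution.
  T[0,:] = [+0.0000, -0.3333, -0.3333, -0.6667, +0.4444]
  T[1,:] = [+0.0000, +0.1852, -0.3704, +0.8148, +0.0864]
  T[2,:] = [+0.0000, -0.3889, +0.0278, -1.3611, +0.5185]
  T[3,:] = [+0.0000, -0.4926, +0.0352, -1.5574, +0.2901]
  T[4,:] = [+0.0000, -0.1259, +0.0090, -0.5598, +0.2584]
|eigenvalues of T|: 1.2448, 0.1680, 0.1680, 0.1129, 0.0000.
ρ = 1.2448; 1.2448 > 1: divergent.

no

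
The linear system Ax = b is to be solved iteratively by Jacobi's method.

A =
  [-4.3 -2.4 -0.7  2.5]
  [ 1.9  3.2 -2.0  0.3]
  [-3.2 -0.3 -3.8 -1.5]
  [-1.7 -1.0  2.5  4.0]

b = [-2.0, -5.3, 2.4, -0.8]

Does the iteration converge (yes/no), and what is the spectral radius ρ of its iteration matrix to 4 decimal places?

Diagonal D = diag(-4.3, 3.2, -3.8, 4); L, U strict lower/upper.
Jacobi: T = -D⁻¹(L+U), T[2,3] = -(-1.5)/(-3.8) = -0.3947; T[2,2] = 0.
  T[0,:] = [+0.0000, -0.5581, -0.1628, +0.5814]
  T[1,:] = [-0.5938, +0.0000, +0.6250, -0.0938]
  T[2,:] = [-0.8421, -0.0789, +0.0000, -0.3947]
  T[3,:] = [+0.4250, +0.2500, -0.6250, +0.0000]
|λ(T)| sorted: 1.1220, 0.7367, 0.7367, 0.1377.
ρ = 1.1220; 1.1220 > 1: divergent.

no, ρ = 1.1220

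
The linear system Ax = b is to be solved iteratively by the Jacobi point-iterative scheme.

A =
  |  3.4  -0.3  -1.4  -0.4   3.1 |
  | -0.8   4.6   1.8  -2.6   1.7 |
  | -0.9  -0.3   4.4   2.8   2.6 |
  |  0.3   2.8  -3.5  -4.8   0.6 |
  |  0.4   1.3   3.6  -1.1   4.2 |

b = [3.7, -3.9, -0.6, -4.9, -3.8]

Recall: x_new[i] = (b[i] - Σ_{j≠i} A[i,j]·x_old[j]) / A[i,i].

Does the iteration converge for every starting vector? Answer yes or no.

no

Write A = D+L+U with D = diag(3.4, 4.6, 4.4, -4.8, 4.2).
Jacobi: T = -D⁻¹(L+U), T[1,3] = -(-2.6)/(4.6) = +0.5652; T[1,1] = 0.
  T[0,:] = [+0.0000  +0.0882  +0.4118  +0.1176  -0.9118]
  T[1,:] = [+0.1739  +0.0000  -0.3913  +0.5652  -0.3696]
  T[2,:] = [+0.2045  +0.0682  +0.0000  -0.6364  -0.5909]
  T[3,:] = [+0.0625  +0.5833  -0.7292  +0.0000  +0.1250]
  T[4,:] = [-0.0952  -0.3095  -0.8571  +0.2619  +0.0000]
eigenvalue magnitudes: 1.1983, 0.8068, 0.8068, 0.6897, 0.2972.
ρ = 1.1983; 1.1983 > 1: divergent.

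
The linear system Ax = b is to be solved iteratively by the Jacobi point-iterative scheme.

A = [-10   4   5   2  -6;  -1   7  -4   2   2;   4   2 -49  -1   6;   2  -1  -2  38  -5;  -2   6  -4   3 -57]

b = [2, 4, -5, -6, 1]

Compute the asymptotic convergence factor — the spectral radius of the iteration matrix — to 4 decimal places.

A = D + L + U where D = diag(-10, 7, -49, 38, -57).
Jacobi: T = -D⁻¹(L+U), T[3,4] = -(-5)/(38) = +0.1316; T[3,3] = 0.
  T[0,:] = [+0.0000, +0.4000, +0.5000, +0.2000, -0.6000]
  T[1,:] = [+0.1429, +0.0000, +0.5714, -0.2857, -0.2857]
  T[2,:] = [+0.0816, +0.0408, +0.0000, -0.0204, +0.1224]
  T[3,:] = [-0.0526, +0.0263, +0.0526, +0.0000, +0.1316]
  T[4,:] = [-0.0351, +0.1053, -0.0702, +0.0526, +0.0000]
moduli |λ_i(T)| = 0.4069, 0.3056, 0.3056, 0.1158, 0.1158.
spectral radius ρ = 0.4069; 0.4069 < 1, so it converges for any x₀.

0.4069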